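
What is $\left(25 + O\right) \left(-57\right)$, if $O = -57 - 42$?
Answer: $4218$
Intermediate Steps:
$O = -99$ ($O = -57 - 42 = -99$)
$\left(25 + O\right) \left(-57\right) = \left(25 - 99\right) \left(-57\right) = \left(-74\right) \left(-57\right) = 4218$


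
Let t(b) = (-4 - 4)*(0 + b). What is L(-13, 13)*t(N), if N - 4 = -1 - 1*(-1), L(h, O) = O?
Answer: -416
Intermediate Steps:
N = 4 (N = 4 + (-1 - 1*(-1)) = 4 + (-1 + 1) = 4 + 0 = 4)
t(b) = -8*b
L(-13, 13)*t(N) = 13*(-8*4) = 13*(-32) = -416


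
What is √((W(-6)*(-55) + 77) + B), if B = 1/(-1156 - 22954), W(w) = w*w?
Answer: I*√1106198890410/24110 ≈ 43.623*I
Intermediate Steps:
W(w) = w²
B = -1/24110 (B = 1/(-24110) = -1/24110 ≈ -4.1477e-5)
√((W(-6)*(-55) + 77) + B) = √(((-6)²*(-55) + 77) - 1/24110) = √((36*(-55) + 77) - 1/24110) = √((-1980 + 77) - 1/24110) = √(-1903 - 1/24110) = √(-45881331/24110) = I*√1106198890410/24110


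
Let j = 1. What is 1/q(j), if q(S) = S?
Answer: 1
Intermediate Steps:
1/q(j) = 1/1 = 1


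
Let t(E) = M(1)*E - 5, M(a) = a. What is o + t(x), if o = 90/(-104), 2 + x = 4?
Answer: -201/52 ≈ -3.8654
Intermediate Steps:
x = 2 (x = -2 + 4 = 2)
t(E) = -5 + E (t(E) = 1*E - 5 = E - 5 = -5 + E)
o = -45/52 (o = 90*(-1/104) = -45/52 ≈ -0.86539)
o + t(x) = -45/52 + (-5 + 2) = -45/52 - 3 = -201/52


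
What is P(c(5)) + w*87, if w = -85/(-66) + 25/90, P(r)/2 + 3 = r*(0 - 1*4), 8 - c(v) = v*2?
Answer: 4825/33 ≈ 146.21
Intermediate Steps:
c(v) = 8 - 2*v (c(v) = 8 - v*2 = 8 - 2*v)
P(r) = -6 - 8*r (P(r) = -6 + 2*(r*(0 - 1*4)) = -6 + 2*(r*(0 - 4)) = -6 + 2*(r*(-4)) = -6 + 2*(-4*r) = -6 - 8*r)
w = 155/99 (w = -85*(-1/66) + 25*(1/90) = 85/66 + 5/18 = 155/99 ≈ 1.5657)
P(c(5)) + w*87 = (-6 - 8*(8 - 2*5)) + (155/99)*87 = (-6 - 8*(8 - 10)) + 4495/33 = (-6 - 8*(-2)) + 4495/33 = (-6 + 16) + 4495/33 = 10 + 4495/33 = 4825/33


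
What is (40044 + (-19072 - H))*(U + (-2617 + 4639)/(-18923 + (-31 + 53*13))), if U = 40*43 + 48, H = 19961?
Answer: 32645693478/18265 ≈ 1.7873e+6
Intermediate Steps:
U = 1768 (U = 1720 + 48 = 1768)
(40044 + (-19072 - H))*(U + (-2617 + 4639)/(-18923 + (-31 + 53*13))) = (40044 + (-19072 - 1*19961))*(1768 + (-2617 + 4639)/(-18923 + (-31 + 53*13))) = (40044 + (-19072 - 19961))*(1768 + 2022/(-18923 + (-31 + 689))) = (40044 - 39033)*(1768 + 2022/(-18923 + 658)) = 1011*(1768 + 2022/(-18265)) = 1011*(1768 + 2022*(-1/18265)) = 1011*(1768 - 2022/18265) = 1011*(32290498/18265) = 32645693478/18265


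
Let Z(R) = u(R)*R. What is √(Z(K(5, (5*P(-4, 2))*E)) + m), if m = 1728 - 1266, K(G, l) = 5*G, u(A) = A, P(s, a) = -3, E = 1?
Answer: √1087 ≈ 32.970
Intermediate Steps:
Z(R) = R² (Z(R) = R*R = R²)
m = 462
√(Z(K(5, (5*P(-4, 2))*E)) + m) = √((5*5)² + 462) = √(25² + 462) = √(625 + 462) = √1087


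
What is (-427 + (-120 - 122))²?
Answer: 447561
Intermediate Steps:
(-427 + (-120 - 122))² = (-427 - 242)² = (-669)² = 447561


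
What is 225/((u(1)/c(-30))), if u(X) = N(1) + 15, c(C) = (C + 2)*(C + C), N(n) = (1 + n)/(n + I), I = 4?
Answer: 270000/11 ≈ 24545.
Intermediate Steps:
N(n) = (1 + n)/(4 + n) (N(n) = (1 + n)/(n + 4) = (1 + n)/(4 + n))
c(C) = 2*C*(2 + C) (c(C) = (2 + C)*(2*C) = 2*C*(2 + C))
u(X) = 77/5 (u(X) = (1 + 1)/(4 + 1) + 15 = 2/5 + 15 = (⅕)*2 + 15 = ⅖ + 15 = 77/5)
225/((u(1)/c(-30))) = 225/((77/(5*((2*(-30)*(2 - 30)))))) = 225/((77/(5*((2*(-30)*(-28)))))) = 225/(((77/5)/1680)) = 225/(((77/5)*(1/1680))) = 225/(11/1200) = 225*(1200/11) = 270000/11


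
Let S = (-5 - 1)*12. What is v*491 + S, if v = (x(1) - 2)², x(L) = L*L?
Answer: 419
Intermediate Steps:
x(L) = L²
v = 1 (v = (1² - 2)² = (1 - 2)² = (-1)² = 1)
S = -72 (S = -6*12 = -72)
v*491 + S = 1*491 - 72 = 491 - 72 = 419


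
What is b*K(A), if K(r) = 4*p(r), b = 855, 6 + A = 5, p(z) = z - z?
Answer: 0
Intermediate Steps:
p(z) = 0
A = -1 (A = -6 + 5 = -1)
K(r) = 0 (K(r) = 4*0 = 0)
b*K(A) = 855*0 = 0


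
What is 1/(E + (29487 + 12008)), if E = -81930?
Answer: -1/40435 ≈ -2.4731e-5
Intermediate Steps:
1/(E + (29487 + 12008)) = 1/(-81930 + (29487 + 12008)) = 1/(-81930 + 41495) = 1/(-40435) = -1/40435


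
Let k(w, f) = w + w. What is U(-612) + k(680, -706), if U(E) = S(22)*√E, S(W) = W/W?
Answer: 1360 + 6*I*√17 ≈ 1360.0 + 24.739*I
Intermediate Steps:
S(W) = 1
k(w, f) = 2*w
U(E) = √E (U(E) = 1*√E = √E)
U(-612) + k(680, -706) = √(-612) + 2*680 = 6*I*√17 + 1360 = 1360 + 6*I*√17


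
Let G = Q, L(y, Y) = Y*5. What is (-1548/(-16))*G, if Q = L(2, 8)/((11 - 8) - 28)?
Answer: -774/5 ≈ -154.80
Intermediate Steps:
L(y, Y) = 5*Y
Q = -8/5 (Q = (5*8)/((11 - 8) - 28) = 40/(3 - 28) = 40/(-25) = 40*(-1/25) = -8/5 ≈ -1.6000)
G = -8/5 ≈ -1.6000
(-1548/(-16))*G = -1548/(-16)*(-8/5) = -1548*(-1)/16*(-8/5) = -86*(-9/8)*(-8/5) = (387/4)*(-8/5) = -774/5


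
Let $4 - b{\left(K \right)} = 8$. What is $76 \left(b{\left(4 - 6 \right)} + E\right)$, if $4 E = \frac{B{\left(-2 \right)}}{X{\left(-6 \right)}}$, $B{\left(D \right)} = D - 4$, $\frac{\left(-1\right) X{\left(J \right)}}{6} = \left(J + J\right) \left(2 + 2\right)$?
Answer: $- \frac{14611}{48} \approx -304.4$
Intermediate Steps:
$X{\left(J \right)} = - 48 J$ ($X{\left(J \right)} = - 6 \left(J + J\right) \left(2 + 2\right) = - 6 \cdot 2 J 4 = - 6 \cdot 8 J = - 48 J$)
$B{\left(D \right)} = -4 + D$ ($B{\left(D \right)} = D - 4 = -4 + D$)
$E = - \frac{1}{192}$ ($E = \frac{\left(-4 - 2\right) \frac{1}{\left(-48\right) \left(-6\right)}}{4} = \frac{\left(-6\right) \frac{1}{288}}{4} = \frac{1}{4} \left(- \frac{1}{48}\right) = - \frac{1}{192} \approx -0.0052083$)
$b{\left(K \right)} = -4$ ($b{\left(K \right)} = 4 - 8 = -4$)
$76 \left(b{\left(4 - 6 \right)} + E\right) = 76 \left(-4 - \frac{1}{192}\right) = 76 \left(- \frac{769}{192}\right) = - \frac{14611}{48}$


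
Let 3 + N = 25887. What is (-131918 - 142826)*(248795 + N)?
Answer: -75466407176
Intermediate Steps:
N = 25884 (N = -3 + 25887 = 25884)
(-131918 - 142826)*(248795 + N) = (-131918 - 142826)*(248795 + 25884) = -274744*274679 = -75466407176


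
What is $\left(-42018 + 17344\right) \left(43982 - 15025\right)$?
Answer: $-714485018$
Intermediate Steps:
$\left(-42018 + 17344\right) \left(43982 - 15025\right) = - 24674 \left(43982 - 15025\right) = \left(-24674\right) 28957 = -714485018$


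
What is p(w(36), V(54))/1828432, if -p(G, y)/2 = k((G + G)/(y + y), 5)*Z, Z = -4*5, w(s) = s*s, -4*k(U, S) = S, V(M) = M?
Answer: -25/914216 ≈ -2.7346e-5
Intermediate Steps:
k(U, S) = -S/4
w(s) = s²
Z = -20
p(G, y) = -50 (p(G, y) = -2*(-¼*5)*(-20) = -(-5)*(-20)/2 = -2*25 = -50)
p(w(36), V(54))/1828432 = -50/1828432 = -50*1/1828432 = -25/914216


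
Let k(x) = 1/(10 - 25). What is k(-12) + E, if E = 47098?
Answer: 706469/15 ≈ 47098.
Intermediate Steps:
k(x) = -1/15 (k(x) = 1/(-15) = -1/15)
k(-12) + E = -1/15 + 47098 = 706469/15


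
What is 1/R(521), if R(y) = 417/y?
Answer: 521/417 ≈ 1.2494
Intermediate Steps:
1/R(521) = 1/(417/521) = 521/417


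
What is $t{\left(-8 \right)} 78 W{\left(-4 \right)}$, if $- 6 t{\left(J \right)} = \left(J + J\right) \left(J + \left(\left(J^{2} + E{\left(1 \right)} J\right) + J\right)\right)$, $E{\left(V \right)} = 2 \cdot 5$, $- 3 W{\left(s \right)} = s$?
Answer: $- \frac{26624}{3} \approx -8874.7$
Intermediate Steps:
$W{\left(s \right)} = - \frac{s}{3}$
$E{\left(V \right)} = 10$
$t{\left(J \right)} = - \frac{J \left(J^{2} + 12 J\right)}{3}$ ($t{\left(J \right)} = - \frac{\left(J + J\right) \left(J + \left(\left(J^{2} + 10 J\right) + J\right)\right)}{6} = - \frac{2 J \left(J + \left(J^{2} + 11 J\right)\right)}{6} = - \frac{2 J \left(J^{2} + 12 J\right)}{6} = - \frac{J \left(J^{2} + 12 J\right)}{3}$)
$t{\left(-8 \right)} 78 W{\left(-4 \right)} = \frac{\left(-8\right)^{2} \left(-12 - -8\right)}{3} \cdot 78 \left(\left(- \frac{1}{3}\right) \left(-4\right)\right) = \frac{1}{3} \cdot 64 \left(-12 + 8\right) 78 \cdot \frac{4}{3} = \frac{1}{3} \cdot 64 \left(-4\right) 78 \cdot \frac{4}{3} = \left(- \frac{256}{3}\right) 78 \cdot \frac{4}{3} = \left(-6656\right) \frac{4}{3} = - \frac{26624}{3}$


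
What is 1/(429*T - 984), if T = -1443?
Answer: -1/620031 ≈ -1.6128e-6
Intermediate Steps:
1/(429*T - 984) = 1/(429*(-1443) - 984) = 1/(-619047 - 984) = 1/(-620031) = -1/620031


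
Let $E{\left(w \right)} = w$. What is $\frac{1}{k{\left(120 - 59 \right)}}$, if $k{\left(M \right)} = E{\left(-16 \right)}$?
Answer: $- \frac{1}{16} \approx -0.0625$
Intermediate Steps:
$k{\left(M \right)} = -16$
$\frac{1}{k{\left(120 - 59 \right)}} = \frac{1}{-16} = - \frac{1}{16}$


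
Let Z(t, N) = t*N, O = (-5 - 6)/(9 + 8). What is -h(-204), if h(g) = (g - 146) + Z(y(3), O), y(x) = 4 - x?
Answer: 5961/17 ≈ 350.65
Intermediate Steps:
O = -11/17 ≈ -0.64706
Z(t, N) = N*t
h(g) = -2493/17 + g (h(g) = (g - 146) - 11*(4 - 1*3)/17 = (-146 + g) - 11*(4 - 3)/17 = (-146 + g) - 11/17*1 = (-146 + g) - 11/17 = -2493/17 + g)
-h(-204) = -(-2493/17 - 204) = -1*(-5961/17) = 5961/17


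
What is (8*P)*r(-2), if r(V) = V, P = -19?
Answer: 304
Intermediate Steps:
(8*P)*r(-2) = (8*(-19))*(-2) = -152*(-2) = 304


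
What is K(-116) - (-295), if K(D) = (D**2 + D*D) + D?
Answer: 27091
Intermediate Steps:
K(D) = D + 2*D**2 (K(D) = (D**2 + D**2) + D = 2*D**2 + D = D + 2*D**2)
K(-116) - (-295) = -116*(1 + 2*(-116)) - (-295) = -116*(1 - 232) - 1*(-295) = -116*(-231) + 295 = 26796 + 295 = 27091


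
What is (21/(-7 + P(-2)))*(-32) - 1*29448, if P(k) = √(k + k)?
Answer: -1556040/53 + 1344*I/53 ≈ -29359.0 + 25.358*I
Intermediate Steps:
P(k) = √2*√k (P(k) = √(2*k) = √2*√k)
(21/(-7 + P(-2)))*(-32) - 1*29448 = (21/(-7 + √2*√(-2)))*(-32) - 1*29448 = (21/(-7 + √2*(I*√2)))*(-32) - 29448 = (21/(-7 + 2*I))*(-32) - 29448 = (((-7 - 2*I)/53)*21)*(-32) - 29448 = (21*(-7 - 2*I)/53)*(-32) - 29448 = -672*(-7 - 2*I)/53 - 29448 = -29448 - 672*(-7 - 2*I)/53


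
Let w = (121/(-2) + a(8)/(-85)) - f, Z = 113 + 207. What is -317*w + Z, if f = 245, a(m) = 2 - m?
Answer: 16513991/170 ≈ 97141.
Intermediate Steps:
Z = 320
w = -51923/170 (w = (121/(-2) + (2 - 1*8)/(-85)) - 1*245 = (121*(-½) + (2 - 8)*(-1/85)) - 245 = (-121/2 - 6*(-1/85)) - 245 = (-121/2 + 6/85) - 245 = -10273/170 - 245 = -51923/170 ≈ -305.43)
-317*w + Z = -317*(-51923/170) + 320 = 16459591/170 + 320 = 16513991/170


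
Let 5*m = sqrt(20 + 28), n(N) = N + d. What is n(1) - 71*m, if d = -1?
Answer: -284*sqrt(3)/5 ≈ -98.380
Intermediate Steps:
n(N) = -1 + N (n(N) = N - 1 = -1 + N)
m = 4*sqrt(3)/5 (m = sqrt(20 + 28)/5 = sqrt(48)/5 = (4*sqrt(3))/5 = 4*sqrt(3)/5 ≈ 1.3856)
n(1) - 71*m = (-1 + 1) - 284*sqrt(3)/5 = 0 - 284*sqrt(3)/5 = -284*sqrt(3)/5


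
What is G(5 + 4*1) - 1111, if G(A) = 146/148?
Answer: -82141/74 ≈ -1110.0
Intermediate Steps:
G(A) = 73/74 (G(A) = 146*(1/148) = 73/74)
G(5 + 4*1) - 1111 = 73/74 - 1111 = -82141/74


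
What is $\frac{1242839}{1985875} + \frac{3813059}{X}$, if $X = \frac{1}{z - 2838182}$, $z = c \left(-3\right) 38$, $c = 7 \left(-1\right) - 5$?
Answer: $- \frac{21481089042500139911}{1985875} \approx -1.0817 \cdot 10^{13}$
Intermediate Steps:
$c = -12$ ($c = -7 - 5 = -12$)
$z = 1368$ ($z = \left(-12\right) \left(-3\right) 38 = 36 \cdot 38 = 1368$)
$X = - \frac{1}{2836814}$ ($X = \frac{1}{1368 - 2838182} = \frac{1}{-2836814} = - \frac{1}{2836814} \approx -3.5251 \cdot 10^{-7}$)
$\frac{1242839}{1985875} + \frac{3813059}{X} = \frac{1242839}{1985875} + \frac{3813059}{- \frac{1}{2836814}} = 1242839 \cdot \frac{1}{1985875} + 3813059 \left(-2836814\right) = \frac{1242839}{1985875} - 10816939154026 = - \frac{21481089042500139911}{1985875}$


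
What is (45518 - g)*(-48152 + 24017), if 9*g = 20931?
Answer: -1042446965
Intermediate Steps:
g = 6977/3 (g = (⅑)*20931 = 6977/3 ≈ 2325.7)
(45518 - g)*(-48152 + 24017) = (45518 - 1*6977/3)*(-48152 + 24017) = (45518 - 6977/3)*(-24135) = (129577/3)*(-24135) = -1042446965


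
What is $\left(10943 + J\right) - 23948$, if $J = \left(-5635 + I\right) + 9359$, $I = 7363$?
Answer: $-1918$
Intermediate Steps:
$J = 11087$ ($J = \left(-5635 + 7363\right) + 9359 = 1728 + 9359 = 11087$)
$\left(10943 + J\right) - 23948 = \left(10943 + 11087\right) - 23948 = 22030 - 23948 = -1918$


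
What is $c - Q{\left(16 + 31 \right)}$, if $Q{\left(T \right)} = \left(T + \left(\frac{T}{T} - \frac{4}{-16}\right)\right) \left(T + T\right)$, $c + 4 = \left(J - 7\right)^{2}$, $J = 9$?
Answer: $- \frac{9071}{2} \approx -4535.5$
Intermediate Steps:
$c = 0$ ($c = -4 + \left(9 - 7\right)^{2} = -4 + 2^{2} = -4 + 4 = 0$)
$Q{\left(T \right)} = 2 T \left(\frac{5}{4} + T\right)$ ($Q{\left(T \right)} = \left(T + \left(1 - - \frac{1}{4}\right)\right) 2 T = \left(T + \left(1 + \frac{1}{4}\right)\right) 2 T = \left(T + \frac{5}{4}\right) 2 T = \left(\frac{5}{4} + T\right) 2 T = 2 T \left(\frac{5}{4} + T\right)$)
$c - Q{\left(16 + 31 \right)} = 0 - \frac{\left(16 + 31\right) \left(5 + 4 \left(16 + 31\right)\right)}{2} = 0 - \frac{1}{2} \cdot 47 \left(5 + 4 \cdot 47\right) = 0 - \frac{1}{2} \cdot 47 \left(5 + 188\right) = 0 - \frac{1}{2} \cdot 47 \cdot 193 = 0 - \frac{9071}{2} = - \frac{9071}{2}$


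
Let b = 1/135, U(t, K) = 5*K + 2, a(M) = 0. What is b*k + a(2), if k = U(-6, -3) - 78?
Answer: -91/135 ≈ -0.67407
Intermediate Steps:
U(t, K) = 2 + 5*K
b = 1/135 ≈ 0.0074074
k = -91 (k = (2 + 5*(-3)) - 78 = (2 - 15) - 78 = -13 - 78 = -91)
b*k + a(2) = (1/135)*(-91) + 0 = -91/135 + 0 = -91/135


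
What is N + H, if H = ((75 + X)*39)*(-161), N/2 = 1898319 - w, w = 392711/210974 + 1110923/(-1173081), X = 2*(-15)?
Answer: 434849255712836512/123744795447 ≈ 3.5141e+6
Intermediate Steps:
X = -30
w = 226305943589/247489590894 (w = 392711*(1/210974) + 1110923*(-1/1173081) = 392711/210974 - 1110923/1173081 = 226305943589/247489590894 ≈ 0.91441)
N = 469813966390363597/123744795447 (N = 2*(1898319 - 1*226305943589/247489590894) = 2*(1898319 - 226305943589/247489590894) = 2*(469813966390363597/247489590894) = 469813966390363597/123744795447 ≈ 3.7966e+6)
H = -282555 (H = ((75 - 30)*39)*(-161) = (45*39)*(-161) = 1755*(-161) = -282555)
N + H = 469813966390363597/123744795447 - 282555 = 434849255712836512/123744795447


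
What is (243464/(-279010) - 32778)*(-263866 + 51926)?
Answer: 193832550973336/27901 ≈ 6.9472e+9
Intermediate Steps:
(243464/(-279010) - 32778)*(-263866 + 51926) = (243464*(-1/279010) - 32778)*(-211940) = (-121732/139505 - 32778)*(-211940) = -4572816622/139505*(-211940) = 193832550973336/27901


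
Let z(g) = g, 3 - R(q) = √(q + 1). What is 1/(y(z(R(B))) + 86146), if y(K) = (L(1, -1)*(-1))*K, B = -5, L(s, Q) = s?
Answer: 86143/7420616453 - 2*I/7420616453 ≈ 1.1609e-5 - 2.6952e-10*I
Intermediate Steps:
R(q) = 3 - √(1 + q) (R(q) = 3 - √(q + 1) = 3 - √(1 + q))
y(K) = -K (y(K) = (1*(-1))*K = -K)
1/(y(z(R(B))) + 86146) = 1/(-(3 - √(1 - 5)) + 86146) = 1/(-(3 - √(-4)) + 86146) = 1/(-(3 - 2*I) + 86146) = 1/((-3 + 2*I) + 86146) = 1/(86143 + 2*I) = (86143 - 2*I)/7420616453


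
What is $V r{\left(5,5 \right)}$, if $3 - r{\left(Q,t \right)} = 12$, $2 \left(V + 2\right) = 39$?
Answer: $- \frac{315}{2} \approx -157.5$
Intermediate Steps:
$V = \frac{35}{2}$ ($V = -2 + \frac{1}{2} \cdot 39 = -2 + \frac{39}{2} = \frac{35}{2} \approx 17.5$)
$r{\left(Q,t \right)} = -9$ ($r{\left(Q,t \right)} = 3 - 12 = -9$)
$V r{\left(5,5 \right)} = \frac{35}{2} \left(-9\right) = - \frac{315}{2}$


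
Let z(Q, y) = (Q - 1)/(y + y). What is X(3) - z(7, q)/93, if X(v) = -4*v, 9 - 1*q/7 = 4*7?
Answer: -49475/4123 ≈ -12.000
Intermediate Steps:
q = -133 (q = 63 - 28*7 = 63 - 7*28 = 63 - 196 = -133)
z(Q, y) = (-1 + Q)/(2*y) (z(Q, y) = (-1 + Q)/((2*y)) = (-1 + Q)*(1/(2*y)) = (-1 + Q)/(2*y))
X(3) - z(7, q)/93 = -4*3 - (1/2)*(-1 + 7)/(-133)/93 = -12 - (1/2)*(-1/133)*6/93 = -12 - (-3)/(133*93) = -12 - 1*(-1/4123) = -12 + 1/4123 = -49475/4123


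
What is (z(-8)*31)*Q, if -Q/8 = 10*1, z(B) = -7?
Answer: 17360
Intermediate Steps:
Q = -80 ≈ -80.000
(z(-8)*31)*Q = -7*31*(-80) = -217*(-80) = 17360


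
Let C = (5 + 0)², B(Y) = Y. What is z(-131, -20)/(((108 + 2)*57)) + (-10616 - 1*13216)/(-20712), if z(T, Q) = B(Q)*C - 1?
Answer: 1931249/1803670 ≈ 1.0707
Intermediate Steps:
C = 25 (C = 5² = 25)
z(T, Q) = -1 + 25*Q (z(T, Q) = Q*25 - 1 = 25*Q - 1 = -1 + 25*Q)
z(-131, -20)/(((108 + 2)*57)) + (-10616 - 1*13216)/(-20712) = (-1 + 25*(-20))/(((108 + 2)*57)) + (-10616 - 1*13216)/(-20712) = (-1 - 500)/((110*57)) + (-10616 - 13216)*(-1/20712) = -501/6270 - 23832*(-1/20712) = -501*1/6270 + 993/863 = -167/2090 + 993/863 = 1931249/1803670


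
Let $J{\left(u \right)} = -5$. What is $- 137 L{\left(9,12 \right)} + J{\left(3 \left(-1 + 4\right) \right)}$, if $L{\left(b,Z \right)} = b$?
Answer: $-1238$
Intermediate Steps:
$- 137 L{\left(9,12 \right)} + J{\left(3 \left(-1 + 4\right) \right)} = \left(-137\right) 9 - 5 = -1233 - 5 = -1238$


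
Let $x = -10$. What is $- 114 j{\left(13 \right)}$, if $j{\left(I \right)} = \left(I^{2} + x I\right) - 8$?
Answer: $-3534$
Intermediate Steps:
$j{\left(I \right)} = -8 + I^{2} - 10 I$ ($j{\left(I \right)} = \left(I^{2} - 10 I\right) - 8 = -8 + I^{2} - 10 I$)
$- 114 j{\left(13 \right)} = - 114 \left(-8 + 13^{2} - 130\right) = - 114 \left(-8 + 169 - 130\right) = \left(-114\right) 31 = -3534$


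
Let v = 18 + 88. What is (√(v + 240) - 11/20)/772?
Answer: -11/15440 + √346/772 ≈ 0.023382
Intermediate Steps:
v = 106
(√(v + 240) - 11/20)/772 = (√(106 + 240) - 11/20)/772 = (√346 + (1/20)*(-11))*(1/772) = (√346 - 11/20)*(1/772) = (-11/20 + √346)*(1/772) = -11/15440 + √346/772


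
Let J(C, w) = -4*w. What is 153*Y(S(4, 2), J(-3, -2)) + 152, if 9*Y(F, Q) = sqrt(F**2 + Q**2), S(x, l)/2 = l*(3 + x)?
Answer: 152 + 68*sqrt(53) ≈ 647.05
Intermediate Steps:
S(x, l) = 2*l*(3 + x) (S(x, l) = 2*(l*(3 + x)) = 2*l*(3 + x))
Y(F, Q) = sqrt(F**2 + Q**2)/9
153*Y(S(4, 2), J(-3, -2)) + 152 = 153*(sqrt((2*2*(3 + 4))**2 + (-4*(-2))**2)/9) + 152 = 153*(sqrt((2*2*7)**2 + 8**2)/9) + 152 = 153*(sqrt(28**2 + 64)/9) + 152 = 153*(sqrt(784 + 64)/9) + 152 = 153*(sqrt(848)/9) + 152 = 153*((4*sqrt(53))/9) + 152 = 153*(4*sqrt(53)/9) + 152 = 68*sqrt(53) + 152 = 152 + 68*sqrt(53)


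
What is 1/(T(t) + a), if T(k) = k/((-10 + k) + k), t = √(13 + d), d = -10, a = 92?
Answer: 1618/148745 + 2*√3/148745 ≈ 0.010901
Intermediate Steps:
t = √3 (t = √(13 - 10) = √3 ≈ 1.7320)
T(k) = k/(-10 + 2*k)
1/(T(t) + a) = 1/(√3/(2*(-5 + √3)) + 92) = 1/(92 + √3/(2*(-5 + √3)))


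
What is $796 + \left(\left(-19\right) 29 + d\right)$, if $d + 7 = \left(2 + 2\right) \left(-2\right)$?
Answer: $230$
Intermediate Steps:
$d = -15$ ($d = -7 + \left(2 + 2\right) \left(-2\right) = -7 + 4 \left(-2\right) = -7 - 8 = -15$)
$796 + \left(\left(-19\right) 29 + d\right) = 796 - 566 = 230$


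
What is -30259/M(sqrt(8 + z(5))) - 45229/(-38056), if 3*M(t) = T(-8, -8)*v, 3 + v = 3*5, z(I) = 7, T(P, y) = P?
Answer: 144122979/152224 ≈ 946.78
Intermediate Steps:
v = 12 (v = -3 + 3*5 = -3 + 15 = 12)
M(t) = -32 (M(t) = (-8*12)/3 = (1/3)*(-96) = -32)
-30259/M(sqrt(8 + z(5))) - 45229/(-38056) = -30259/(-32) - 45229/(-38056) = -30259*(-1/32) - 45229*(-1/38056) = 30259/32 + 45229/38056 = 144122979/152224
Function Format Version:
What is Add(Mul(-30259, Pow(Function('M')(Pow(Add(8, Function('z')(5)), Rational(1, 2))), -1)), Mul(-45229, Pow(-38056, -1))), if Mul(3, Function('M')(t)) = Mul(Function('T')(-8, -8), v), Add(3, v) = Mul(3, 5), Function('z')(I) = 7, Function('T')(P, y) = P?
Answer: Rational(144122979, 152224) ≈ 946.78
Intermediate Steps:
v = 12 (v = Add(-3, Mul(3, 5)) = Add(-3, 15) = 12)
Function('M')(t) = -32 (Function('M')(t) = Mul(Rational(1, 3), Mul(-8, 12)) = Mul(Rational(1, 3), -96) = -32)
Add(Mul(-30259, Pow(Function('M')(Pow(Add(8, Function('z')(5)), Rational(1, 2))), -1)), Mul(-45229, Pow(-38056, -1))) = Add(Mul(-30259, Pow(-32, -1)), Mul(-45229, Pow(-38056, -1))) = Add(Mul(-30259, Rational(-1, 32)), Mul(-45229, Rational(-1, 38056))) = Add(Rational(30259, 32), Rational(45229, 38056)) = Rational(144122979, 152224)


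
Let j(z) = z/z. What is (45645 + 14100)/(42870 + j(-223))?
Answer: 59745/42871 ≈ 1.3936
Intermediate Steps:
j(z) = 1
(45645 + 14100)/(42870 + j(-223)) = (45645 + 14100)/(42870 + 1) = 59745/42871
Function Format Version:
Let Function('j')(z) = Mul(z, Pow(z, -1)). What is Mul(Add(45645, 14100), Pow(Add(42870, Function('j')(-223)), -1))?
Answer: Rational(59745, 42871) ≈ 1.3936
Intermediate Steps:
Function('j')(z) = 1
Mul(Add(45645, 14100), Pow(Add(42870, Function('j')(-223)), -1)) = Mul(Add(45645, 14100), Pow(Add(42870, 1), -1)) = Mul(59745, Pow(42871, -1)) = Mul(59745, Rational(1, 42871)) = Rational(59745, 42871)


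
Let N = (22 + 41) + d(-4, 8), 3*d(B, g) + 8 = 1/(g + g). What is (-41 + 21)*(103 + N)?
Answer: -39205/12 ≈ -3267.1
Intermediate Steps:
d(B, g) = -8/3 + 1/(6*g) (d(B, g) = -8/3 + 1/(3*(g + g)) = -8/3 + 1/(3*((2*g))) = -8/3 + (1/(2*g))/3 = -8/3 + 1/(6*g))
N = 2897/48 (N = (22 + 41) + (1/6)*(1 - 16*8)/8 = 63 + (1/6)*(1/8)*(1 - 128) = 63 + (1/6)*(1/8)*(-127) = 63 - 127/48 = 2897/48 ≈ 60.354)
(-41 + 21)*(103 + N) = (-41 + 21)*(103 + 2897/48) = -20*7841/48 = -39205/12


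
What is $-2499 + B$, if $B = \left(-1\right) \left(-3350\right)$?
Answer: $851$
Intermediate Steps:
$B = 3350$
$-2499 + B = -2499 + 3350 = 851$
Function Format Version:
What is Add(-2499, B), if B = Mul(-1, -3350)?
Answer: 851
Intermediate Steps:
B = 3350
Add(-2499, B) = Add(-2499, 3350) = 851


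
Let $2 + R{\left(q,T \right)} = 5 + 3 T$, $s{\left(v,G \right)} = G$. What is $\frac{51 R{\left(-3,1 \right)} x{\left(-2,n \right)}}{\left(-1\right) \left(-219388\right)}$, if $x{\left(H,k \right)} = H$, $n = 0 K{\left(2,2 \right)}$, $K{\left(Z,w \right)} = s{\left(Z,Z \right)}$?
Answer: $- \frac{153}{54847} \approx -0.0027896$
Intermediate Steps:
$R{\left(q,T \right)} = 3 + 3 T$ ($R{\left(q,T \right)} = -2 + \left(5 + 3 T\right) = 3 + 3 T$)
$K{\left(Z,w \right)} = Z$
$n = 0$ ($n = 0 \cdot 2 = 0$)
$\frac{51 R{\left(-3,1 \right)} x{\left(-2,n \right)}}{\left(-1\right) \left(-219388\right)} = \frac{51 \left(3 + 3 \cdot 1\right) \left(-2\right)}{\left(-1\right) \left(-219388\right)} = \frac{51 \left(3 + 3\right) \left(-2\right)}{219388} = 51 \cdot 6 \left(-2\right) \frac{1}{219388} = 306 \left(-2\right) \frac{1}{219388} = \left(-612\right) \frac{1}{219388} = - \frac{153}{54847}$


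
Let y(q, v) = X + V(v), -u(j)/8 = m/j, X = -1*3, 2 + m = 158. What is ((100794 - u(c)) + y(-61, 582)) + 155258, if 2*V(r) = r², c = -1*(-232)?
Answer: 12337075/29 ≈ 4.2542e+5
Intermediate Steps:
m = 156 (m = -2 + 158 = 156)
c = 232
X = -3
u(j) = -1248/j
V(r) = r²/2
y(q, v) = -3 + v²/2
((100794 - u(c)) + y(-61, 582)) + 155258 = ((100794 - (-1248)/232) + (-3 + (½)*582²)) + 155258 = ((100794 - (-1248)/232) + (-3 + (½)*338724)) + 155258 = ((100794 - 1*(-156/29)) + (-3 + 169362)) + 155258 = ((100794 + 156/29) + 169359) + 155258 = (2923182/29 + 169359) + 155258 = 7834593/29 + 155258 = 12337075/29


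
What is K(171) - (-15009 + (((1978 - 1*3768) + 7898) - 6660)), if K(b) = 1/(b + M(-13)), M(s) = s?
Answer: 2458639/158 ≈ 15561.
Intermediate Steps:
K(b) = 1/(-13 + b) (K(b) = 1/(b - 13) = 1/(-13 + b))
K(171) - (-15009 + (((1978 - 1*3768) + 7898) - 6660)) = 1/(-13 + 171) - (-15009 + (((1978 - 1*3768) + 7898) - 6660)) = 1/158 - (-15009 + (((1978 - 3768) + 7898) - 6660)) = 1/158 - (-15009 + ((-1790 + 7898) - 6660)) = 1/158 - (-15009 + (6108 - 6660)) = 1/158 - (-15009 - 552) = 1/158 - 1*(-15561) = 1/158 + 15561 = 2458639/158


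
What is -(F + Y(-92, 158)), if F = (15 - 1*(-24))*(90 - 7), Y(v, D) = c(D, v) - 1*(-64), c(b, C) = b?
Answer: -3459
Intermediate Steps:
Y(v, D) = 64 + D (Y(v, D) = D - 1*(-64) = D + 64 = 64 + D)
F = 3237 (F = (15 + 24)*83 = 39*83 = 3237)
-(F + Y(-92, 158)) = -(3237 + (64 + 158)) = -(3237 + 222) = -1*3459 = -3459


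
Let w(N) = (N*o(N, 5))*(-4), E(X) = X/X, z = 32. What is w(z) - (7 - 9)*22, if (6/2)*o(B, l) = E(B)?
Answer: 4/3 ≈ 1.3333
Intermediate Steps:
E(X) = 1
o(B, l) = ⅓ (o(B, l) = (⅓)*1 = ⅓)
w(N) = -4*N/3 (w(N) = (N*(⅓))*(-4) = (N/3)*(-4) = -4*N/3)
w(z) - (7 - 9)*22 = -4/3*32 - (7 - 9)*22 = -128/3 - (-2)*22 = -128/3 - 1*(-44) = -128/3 + 44 = 4/3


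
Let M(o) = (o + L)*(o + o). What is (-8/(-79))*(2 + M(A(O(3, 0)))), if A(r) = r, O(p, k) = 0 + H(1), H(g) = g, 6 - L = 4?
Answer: 64/79 ≈ 0.81013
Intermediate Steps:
L = 2 (L = 6 - 1*4 = 6 - 4 = 2)
O(p, k) = 1 (O(p, k) = 0 + 1 = 1)
M(o) = 2*o*(2 + o) (M(o) = (o + 2)*(o + o) = (2 + o)*(2*o) = 2*o*(2 + o))
(-8/(-79))*(2 + M(A(O(3, 0)))) = (-8/(-79))*(2 + 2*1*(2 + 1)) = (-8*(-1/79))*(2 + 2*1*3) = 8*(2 + 6)/79 = (8/79)*8 = 64/79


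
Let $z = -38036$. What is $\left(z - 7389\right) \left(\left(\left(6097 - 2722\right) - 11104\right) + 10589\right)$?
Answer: $-129915500$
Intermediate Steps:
$\left(z - 7389\right) \left(\left(\left(6097 - 2722\right) - 11104\right) + 10589\right) = \left(-38036 - 7389\right) \left(\left(\left(6097 - 2722\right) - 11104\right) + 10589\right) = - 45425 \left(\left(3375 - 11104\right) + 10589\right) = - 45425 \left(-7729 + 10589\right) = \left(-45425\right) 2860 = -129915500$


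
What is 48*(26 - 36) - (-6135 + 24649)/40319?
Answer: -19371634/40319 ≈ -480.46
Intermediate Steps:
48*(26 - 36) - (-6135 + 24649)/40319 = 48*(-10) - 18514/40319 = -480 - 1*18514/40319 = -480 - 18514/40319 = -19371634/40319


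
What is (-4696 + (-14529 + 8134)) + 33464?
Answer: 22373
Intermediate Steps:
(-4696 + (-14529 + 8134)) + 33464 = (-4696 - 6395) + 33464 = -11091 + 33464 = 22373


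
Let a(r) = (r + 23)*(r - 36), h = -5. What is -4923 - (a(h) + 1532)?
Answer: -5717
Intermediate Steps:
a(r) = (-36 + r)*(23 + r) (a(r) = (23 + r)*(-36 + r) = (-36 + r)*(23 + r))
-4923 - (a(h) + 1532) = -4923 - ((-828 + (-5)² - 13*(-5)) + 1532) = -4923 - ((-828 + 25 + 65) + 1532) = -4923 - (-738 + 1532) = -4923 - 1*794 = -4923 - 794 = -5717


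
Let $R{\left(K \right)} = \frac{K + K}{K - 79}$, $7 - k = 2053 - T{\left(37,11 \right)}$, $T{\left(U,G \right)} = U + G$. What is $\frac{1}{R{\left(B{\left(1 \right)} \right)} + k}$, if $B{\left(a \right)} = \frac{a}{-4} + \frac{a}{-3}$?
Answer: $- \frac{955}{1908076} \approx -0.0005005$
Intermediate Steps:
$T{\left(U,G \right)} = G + U$
$B{\left(a \right)} = - \frac{7 a}{12}$ ($B{\left(a \right)} = a \left(- \frac{1}{4}\right) + a \left(- \frac{1}{3}\right) = - \frac{a}{4} - \frac{a}{3} = - \frac{7 a}{12}$)
$k = -1998$ ($k = 7 - \left(2053 - \left(11 + 37\right)\right) = 7 - \left(2053 - 48\right) = 7 - 2005 = -1998$)
$R{\left(K \right)} = \frac{2 K}{-79 + K}$
$\frac{1}{R{\left(B{\left(1 \right)} \right)} + k} = \frac{1}{\frac{2 \left(\left(- \frac{7}{12}\right) 1\right)}{-79 - \frac{7}{12}} - 1998} = \frac{1}{2 \left(- \frac{7}{12}\right) \frac{1}{-79 - \frac{7}{12}} - 1998} = \frac{1}{2 \left(- \frac{7}{12}\right) \frac{1}{- \frac{955}{12}} - 1998} = \frac{1}{2 \left(- \frac{7}{12}\right) \left(- \frac{12}{955}\right) - 1998} = \frac{1}{\frac{14}{955} - 1998} = \frac{1}{- \frac{1908076}{955}} = - \frac{955}{1908076}$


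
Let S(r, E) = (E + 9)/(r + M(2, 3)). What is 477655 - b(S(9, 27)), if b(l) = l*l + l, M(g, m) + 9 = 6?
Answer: 477613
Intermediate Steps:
M(g, m) = -3 (M(g, m) = -9 + 6 = -3)
S(r, E) = (9 + E)/(-3 + r) (S(r, E) = (E + 9)/(r - 3) = (9 + E)/(-3 + r))
b(l) = l + l² (b(l) = l² + l = l + l²)
477655 - b(S(9, 27)) = 477655 - (9 + 27)/(-3 + 9)*(1 + (9 + 27)/(-3 + 9)) = 477655 - 36/6*(1 + 36/6) = 477655 - (⅙)*36*(1 + (⅙)*36) = 477655 - 6*(1 + 6) = 477655 - 6*7 = 477655 - 1*42 = 477655 - 42 = 477613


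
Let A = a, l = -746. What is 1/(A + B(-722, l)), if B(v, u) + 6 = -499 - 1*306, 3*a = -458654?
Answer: -3/461087 ≈ -6.5064e-6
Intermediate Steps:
a = -458654/3 (a = (⅓)*(-458654) = -458654/3 ≈ -1.5288e+5)
A = -458654/3 ≈ -1.5288e+5
B(v, u) = -811 (B(v, u) = -6 + (-499 - 1*306) = -6 + (-499 - 306) = -6 - 805 = -811)
1/(A + B(-722, l)) = 1/(-458654/3 - 811) = 1/(-461087/3) = -3/461087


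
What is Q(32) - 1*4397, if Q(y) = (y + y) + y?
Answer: -4301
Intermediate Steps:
Q(y) = 3*y (Q(y) = 2*y + y = 3*y)
Q(32) - 1*4397 = 3*32 - 1*4397 = 96 - 4397 = -4301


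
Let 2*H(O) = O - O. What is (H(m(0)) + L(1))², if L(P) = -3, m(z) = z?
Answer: 9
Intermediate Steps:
H(O) = 0 (H(O) = (O - O)/2 = (½)*0 = 0)
(H(m(0)) + L(1))² = (0 - 3)² = (-3)² = 9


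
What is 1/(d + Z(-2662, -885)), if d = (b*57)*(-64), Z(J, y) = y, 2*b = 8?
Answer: -1/15477 ≈ -6.4612e-5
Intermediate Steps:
b = 4 (b = (1/2)*8 = 4)
d = -14592 (d = (4*57)*(-64) = 228*(-64) = -14592)
1/(d + Z(-2662, -885)) = 1/(-14592 - 885) = 1/(-15477) = -1/15477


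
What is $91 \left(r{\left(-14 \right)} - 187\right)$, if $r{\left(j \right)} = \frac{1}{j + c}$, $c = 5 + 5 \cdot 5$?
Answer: $- \frac{272181}{16} \approx -17011.0$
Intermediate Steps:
$c = 30$ ($c = 5 + 25 = 30$)
$r{\left(j \right)} = \frac{1}{30 + j}$ ($r{\left(j \right)} = \frac{1}{j + 30} = \frac{1}{30 + j}$)
$91 \left(r{\left(-14 \right)} - 187\right) = 91 \left(\frac{1}{30 - 14} - 187\right) = 91 \left(\frac{1}{16} - 187\right) = 91 \left(- \frac{2991}{16}\right) = - \frac{272181}{16}$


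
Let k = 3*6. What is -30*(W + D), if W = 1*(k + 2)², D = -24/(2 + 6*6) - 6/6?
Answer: -227070/19 ≈ -11951.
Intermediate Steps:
k = 18
D = -31/19 (D = -24/(2 + 36) - 6*⅙ = -24/38 - 1 = -24*1/38 - 1 = -12/19 - 1 = -31/19 ≈ -1.6316)
W = 400 (W = 1*(18 + 2)² = 1*20² = 1*400 = 400)
-30*(W + D) = -30*(400 - 31/19) = -30*7569/19 = -227070/19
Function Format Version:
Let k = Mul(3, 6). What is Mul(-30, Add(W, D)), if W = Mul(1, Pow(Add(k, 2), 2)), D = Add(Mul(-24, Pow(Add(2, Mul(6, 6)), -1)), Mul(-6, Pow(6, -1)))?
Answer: Rational(-227070, 19) ≈ -11951.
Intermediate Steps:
k = 18
D = Rational(-31, 19) (D = Add(Mul(-24, Pow(Add(2, 36), -1)), Mul(-6, Rational(1, 6))) = Add(Mul(-24, Pow(38, -1)), -1) = Add(Mul(-24, Rational(1, 38)), -1) = Add(Rational(-12, 19), -1) = Rational(-31, 19) ≈ -1.6316)
W = 400 (W = Mul(1, Pow(Add(18, 2), 2)) = Mul(1, Pow(20, 2)) = Mul(1, 400) = 400)
Mul(-30, Add(W, D)) = Mul(-30, Add(400, Rational(-31, 19))) = Mul(-30, Rational(7569, 19)) = Rational(-227070, 19)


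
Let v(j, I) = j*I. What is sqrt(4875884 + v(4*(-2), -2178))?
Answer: 2*sqrt(1223327) ≈ 2212.1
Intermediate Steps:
v(j, I) = I*j
sqrt(4875884 + v(4*(-2), -2178)) = sqrt(4875884 - 8712*(-2)) = sqrt(4875884 - 2178*(-8)) = sqrt(4875884 + 17424) = sqrt(4893308) = 2*sqrt(1223327)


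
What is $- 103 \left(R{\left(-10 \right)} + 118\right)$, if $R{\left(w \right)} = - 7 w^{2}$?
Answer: $59946$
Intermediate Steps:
$- 103 \left(R{\left(-10 \right)} + 118\right) = - 103 \left(- 7 \left(-10\right)^{2} + 118\right) = - 103 \left(\left(-7\right) 100 + 118\right) = - 103 \left(-700 + 118\right) = \left(-103\right) \left(-582\right) = 59946$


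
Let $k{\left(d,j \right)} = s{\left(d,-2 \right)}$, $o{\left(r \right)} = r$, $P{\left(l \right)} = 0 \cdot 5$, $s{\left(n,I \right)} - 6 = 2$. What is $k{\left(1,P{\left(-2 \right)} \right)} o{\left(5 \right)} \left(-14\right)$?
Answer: $-560$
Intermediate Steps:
$s{\left(n,I \right)} = 8$ ($s{\left(n,I \right)} = 6 + 2 = 8$)
$P{\left(l \right)} = 0$
$k{\left(d,j \right)} = 8$
$k{\left(1,P{\left(-2 \right)} \right)} o{\left(5 \right)} \left(-14\right) = 8 \cdot 5 \left(-14\right) = 40 \left(-14\right) = -560$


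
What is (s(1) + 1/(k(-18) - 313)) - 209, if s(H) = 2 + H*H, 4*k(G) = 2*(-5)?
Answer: -129988/631 ≈ -206.00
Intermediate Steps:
k(G) = -5/2 (k(G) = (2*(-5))/4 = (¼)*(-10) = -5/2)
s(H) = 2 + H²
(s(1) + 1/(k(-18) - 313)) - 209 = ((2 + 1²) + 1/(-5/2 - 313)) - 209 = ((2 + 1) + 1/(-631/2)) - 209 = (3 - 2/631) - 209 = 1891/631 - 209 = -129988/631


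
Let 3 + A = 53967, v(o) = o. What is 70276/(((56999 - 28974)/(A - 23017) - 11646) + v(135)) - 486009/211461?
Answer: -52750819007710/6276918312101 ≈ -8.4039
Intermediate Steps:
A = 53964 (A = -3 + 53967 = 53964)
70276/(((56999 - 28974)/(A - 23017) - 11646) + v(135)) - 486009/211461 = 70276/(((56999 - 28974)/(53964 - 23017) - 11646) + 135) - 486009/211461 = 70276/((28025/30947 - 11646) + 135) - 486009*1/211461 = 70276/((28025*(1/30947) - 11646) + 135) - 162003/70487 = 70276/((28025/30947 - 11646) + 135) - 162003/70487 = 70276/(-360380737/30947 + 135) - 162003/70487 = 70276/(-356202892/30947) - 162003/70487 = 70276*(-30947/356202892) - 162003/70487 = -543707843/89050723 - 162003/70487 = -52750819007710/6276918312101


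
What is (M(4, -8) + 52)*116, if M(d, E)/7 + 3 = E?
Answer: -2900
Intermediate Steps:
M(d, E) = -21 + 7*E
(M(4, -8) + 52)*116 = ((-21 + 7*(-8)) + 52)*116 = ((-21 - 56) + 52)*116 = (-77 + 52)*116 = -25*116 = -2900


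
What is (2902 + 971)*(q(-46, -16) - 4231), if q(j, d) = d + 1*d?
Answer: -16510599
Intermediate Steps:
q(j, d) = 2*d (q(j, d) = d + d = 2*d)
(2902 + 971)*(q(-46, -16) - 4231) = (2902 + 971)*(2*(-16) - 4231) = 3873*(-32 - 4231) = 3873*(-4263) = -16510599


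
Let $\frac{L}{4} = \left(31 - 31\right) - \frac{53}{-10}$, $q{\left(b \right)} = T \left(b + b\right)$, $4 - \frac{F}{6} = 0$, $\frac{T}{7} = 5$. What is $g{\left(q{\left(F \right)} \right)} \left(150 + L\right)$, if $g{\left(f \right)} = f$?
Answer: $287616$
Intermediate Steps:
$T = 35$ ($T = 7 \cdot 5 = 35$)
$F = 24$ ($F = 24 - 0 = 24 + 0 = 24$)
$q{\left(b \right)} = 70 b$ ($q{\left(b \right)} = 35 \left(b + b\right) = 35 \cdot 2 b = 70 b$)
$L = \frac{106}{5}$ ($L = 4 \left(\left(31 - 31\right) - \frac{53}{-10}\right) = 4 \left(0 - - \frac{53}{10}\right) = 4 \left(0 + \frac{53}{10}\right) = 4 \cdot \frac{53}{10} = \frac{106}{5} \approx 21.2$)
$g{\left(q{\left(F \right)} \right)} \left(150 + L\right) = 70 \cdot 24 \left(150 + \frac{106}{5}\right) = 1680 \cdot \frac{856}{5} = 287616$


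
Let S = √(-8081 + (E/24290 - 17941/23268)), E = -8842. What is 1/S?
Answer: -2*I*√3292935178718100405/326275631419 ≈ -0.011123*I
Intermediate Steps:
S = I*√3292935178718100405/20184990 (S = √(-8081 + (-8842/24290 - 17941/23268)) = √(-8081 + (-8842*1/24290 - 17941*1/23268)) = √(-8081 + (-4421/12145 - 2563/3324)) = √(-8081 - 45823039/40369980) = √(-326275631419/40369980) = I*√3292935178718100405/20184990 ≈ 89.901*I)
1/S = 1/(I*√3292935178718100405/20184990) = -2*I*√3292935178718100405/326275631419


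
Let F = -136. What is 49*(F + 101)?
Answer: -1715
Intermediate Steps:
49*(F + 101) = 49*(-136 + 101) = 49*(-35) = -1715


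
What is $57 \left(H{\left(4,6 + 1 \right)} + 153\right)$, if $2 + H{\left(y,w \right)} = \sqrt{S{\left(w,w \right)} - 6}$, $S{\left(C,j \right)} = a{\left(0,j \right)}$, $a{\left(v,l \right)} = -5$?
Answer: $8607 + 57 i \sqrt{11} \approx 8607.0 + 189.05 i$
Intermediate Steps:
$S{\left(C,j \right)} = -5$
$H{\left(y,w \right)} = -2 + i \sqrt{11}$ ($H{\left(y,w \right)} = -2 + \sqrt{-5 - 6} = -2 + \sqrt{-11} = -2 + i \sqrt{11}$)
$57 \left(H{\left(4,6 + 1 \right)} + 153\right) = 57 \left(\left(-2 + i \sqrt{11}\right) + 153\right) = 57 \left(151 + i \sqrt{11}\right) = 8607 + 57 i \sqrt{11}$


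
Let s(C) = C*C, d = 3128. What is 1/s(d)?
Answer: 1/9784384 ≈ 1.0220e-7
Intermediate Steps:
s(C) = C²
1/s(d) = 1/(3128²) = 1/9784384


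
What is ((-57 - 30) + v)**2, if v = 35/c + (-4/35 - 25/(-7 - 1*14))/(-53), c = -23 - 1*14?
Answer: 328069575261481/42396869025 ≈ 7738.1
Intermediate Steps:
c = -37 (c = -23 - 14 = -37)
v = -198956/205905 (v = 35/(-37) + (-4/35 - 25/(-7 - 1*14))/(-53) = 35*(-1/37) + (-4*1/35 - 25/(-7 - 14))*(-1/53) = -35/37 + (-4/35 - 25/(-21))*(-1/53) = -35/37 + (-4/35 - 25*(-1/21))*(-1/53) = -35/37 + (-4/35 + 25/21)*(-1/53) = -35/37 + (113/105)*(-1/53) = -35/37 - 113/5565 = -198956/205905 ≈ -0.96625)
((-57 - 30) + v)**2 = ((-57 - 30) - 198956/205905)**2 = (-87 - 198956/205905)**2 = (-18112691/205905)**2 = 328069575261481/42396869025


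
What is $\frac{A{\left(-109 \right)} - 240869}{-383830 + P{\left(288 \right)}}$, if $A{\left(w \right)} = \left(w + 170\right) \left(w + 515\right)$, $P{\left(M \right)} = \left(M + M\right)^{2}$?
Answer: $\frac{216103}{52054} \approx 4.1515$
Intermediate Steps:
$P{\left(M \right)} = 4 M^{2}$ ($P{\left(M \right)} = \left(2 M\right)^{2} = 4 M^{2}$)
$A{\left(w \right)} = \left(170 + w\right) \left(515 + w\right)$
$\frac{A{\left(-109 \right)} - 240869}{-383830 + P{\left(288 \right)}} = \frac{\left(87550 + \left(-109\right)^{2} + 685 \left(-109\right)\right) - 240869}{-383830 + 4 \cdot 288^{2}} = \frac{\left(87550 + 11881 - 74665\right) - 240869}{-383830 + 4 \cdot 82944} = \frac{24766 - 240869}{-383830 + 331776} = - \frac{216103}{-52054} = \left(-216103\right) \left(- \frac{1}{52054}\right) = \frac{216103}{52054}$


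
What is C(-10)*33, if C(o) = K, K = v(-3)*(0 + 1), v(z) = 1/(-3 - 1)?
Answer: -33/4 ≈ -8.2500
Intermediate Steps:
v(z) = -¼ (v(z) = 1/(-4) = -¼)
K = -¼ (K = -(0 + 1)/4 = -¼*1 = -¼ ≈ -0.25000)
C(o) = -¼
C(-10)*33 = -¼*33 = -33/4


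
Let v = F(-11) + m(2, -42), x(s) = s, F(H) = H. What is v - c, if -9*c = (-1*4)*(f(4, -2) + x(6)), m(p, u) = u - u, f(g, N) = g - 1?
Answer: -15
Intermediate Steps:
f(g, N) = -1 + g
m(p, u) = 0
v = -11 (v = -11 + 0 = -11)
c = 4 (c = -(-1*4)*((-1 + 4) + 6)/9 = -(-4)*(3 + 6)/9 = -(-4)*9/9 = -1/9*(-36) = 4)
v - c = -11 - 1*4 = -11 - 4 = -15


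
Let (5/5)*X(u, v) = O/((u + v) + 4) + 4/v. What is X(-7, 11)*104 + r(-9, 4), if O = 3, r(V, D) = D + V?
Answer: 790/11 ≈ 71.818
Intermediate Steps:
X(u, v) = 3/(4 + u + v) + 4/v (X(u, v) = 3/((u + v) + 4) + 4/v = 3/(4 + u + v) + 4/v)
X(-7, 11)*104 + r(-9, 4) = ((16 + 4*(-7) + 7*11)/(11*(4 - 7 + 11)))*104 + (4 - 9) = ((1/11)*(16 - 28 + 77)/8)*104 - 5 = ((1/11)*(1/8)*65)*104 - 5 = (65/88)*104 - 5 = 845/11 - 5 = 790/11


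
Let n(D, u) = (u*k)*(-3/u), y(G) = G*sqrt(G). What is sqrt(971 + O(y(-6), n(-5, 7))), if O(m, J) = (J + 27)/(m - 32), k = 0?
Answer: sqrt(971 - 27/(32 + 6*I*sqrt(6))) ≈ 31.15 + 0.00514*I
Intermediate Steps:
y(G) = G**(3/2)
n(D, u) = 0 (n(D, u) = (u*0)*(-3/u) = 0*(-3/u) = 0)
O(m, J) = (27 + J)/(-32 + m)
sqrt(971 + O(y(-6), n(-5, 7))) = sqrt(971 + (27 + 0)/(-32 + (-6)**(3/2))) = sqrt(971 + 27/(-32 - 6*I*sqrt(6)))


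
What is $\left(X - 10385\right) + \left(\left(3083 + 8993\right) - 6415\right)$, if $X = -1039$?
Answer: $-5763$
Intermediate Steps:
$\left(X - 10385\right) + \left(\left(3083 + 8993\right) - 6415\right) = \left(-1039 - 10385\right) + \left(\left(3083 + 8993\right) - 6415\right) = -11424 + \left(12076 - 6415\right) = -11424 + 5661 = -5763$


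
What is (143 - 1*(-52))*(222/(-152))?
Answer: -21645/76 ≈ -284.80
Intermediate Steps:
(143 - 1*(-52))*(222/(-152)) = (143 + 52)*(222*(-1/152)) = 195*(-111/76) = -21645/76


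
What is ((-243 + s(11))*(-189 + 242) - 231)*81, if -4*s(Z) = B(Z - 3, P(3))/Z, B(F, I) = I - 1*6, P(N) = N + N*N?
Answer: -23374899/22 ≈ -1.0625e+6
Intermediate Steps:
P(N) = N + N²
B(F, I) = -6 + I (B(F, I) = I - 6 = -6 + I)
s(Z) = -3/(2*Z) (s(Z) = -(-6 + 3*(1 + 3))/(4*Z) = -(-6 + 3*4)/(4*Z) = -(-6 + 12)/(4*Z) = -3/(2*Z))
((-243 + s(11))*(-189 + 242) - 231)*81 = ((-243 - 3/2/11)*(-189 + 242) - 231)*81 = ((-243 - 3/2*1/11)*53 - 231)*81 = ((-243 - 3/22)*53 - 231)*81 = (-5349/22*53 - 231)*81 = (-283497/22 - 231)*81 = -288579/22*81 = -23374899/22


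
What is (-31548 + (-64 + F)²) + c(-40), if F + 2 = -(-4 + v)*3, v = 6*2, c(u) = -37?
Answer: -23485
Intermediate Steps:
v = 12
F = -26 (F = -2 - (-4 + 12)*3 = -2 - 8*3 = -2 - 1*24 = -2 - 24 = -26)
(-31548 + (-64 + F)²) + c(-40) = (-31548 + (-64 - 26)²) - 37 = (-31548 + (-90)²) - 37 = (-31548 + 8100) - 37 = -23448 - 37 = -23485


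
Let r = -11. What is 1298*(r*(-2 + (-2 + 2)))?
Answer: 28556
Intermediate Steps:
1298*(r*(-2 + (-2 + 2))) = 1298*(-11*(-2 + (-2 + 2))) = 1298*(-11*(-2 + 0)) = 1298*(-11*(-2)) = 1298*22 = 28556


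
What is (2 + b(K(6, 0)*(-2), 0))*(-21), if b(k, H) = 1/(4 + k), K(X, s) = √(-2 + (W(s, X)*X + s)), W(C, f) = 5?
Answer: -329/8 + 7*√7/8 ≈ -38.810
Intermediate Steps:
K(X, s) = √(-2 + s + 5*X) (K(X, s) = √(-2 + (5*X + s)) = √(-2 + (s + 5*X)) = √(-2 + s + 5*X))
(2 + b(K(6, 0)*(-2), 0))*(-21) = (2 + 1/(4 + √(-2 + 0 + 5*6)*(-2)))*(-21) = (2 + 1/(4 + √(-2 + 0 + 30)*(-2)))*(-21) = (2 + 1/(4 + √28*(-2)))*(-21) = (2 + 1/(4 + (2*√7)*(-2)))*(-21) = (2 + 1/(4 - 4*√7))*(-21) = -42 - 21/(4 - 4*√7)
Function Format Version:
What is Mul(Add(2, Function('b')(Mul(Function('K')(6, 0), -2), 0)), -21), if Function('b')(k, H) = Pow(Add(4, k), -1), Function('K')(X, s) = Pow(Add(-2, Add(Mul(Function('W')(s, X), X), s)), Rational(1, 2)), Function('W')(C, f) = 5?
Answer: Add(Rational(-329, 8), Mul(Rational(7, 8), Pow(7, Rational(1, 2)))) ≈ -38.810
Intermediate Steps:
Function('K')(X, s) = Pow(Add(-2, s, Mul(5, X)), Rational(1, 2)) (Function('K')(X, s) = Pow(Add(-2, Add(Mul(5, X), s)), Rational(1, 2)) = Pow(Add(-2, Add(s, Mul(5, X))), Rational(1, 2)) = Pow(Add(-2, s, Mul(5, X)), Rational(1, 2)))
Mul(Add(2, Function('b')(Mul(Function('K')(6, 0), -2), 0)), -21) = Mul(Add(2, Pow(Add(4, Mul(Pow(Add(-2, 0, Mul(5, 6)), Rational(1, 2)), -2)), -1)), -21) = Mul(Add(2, Pow(Add(4, Mul(Pow(Add(-2, 0, 30), Rational(1, 2)), -2)), -1)), -21) = Mul(Add(2, Pow(Add(4, Mul(Pow(28, Rational(1, 2)), -2)), -1)), -21) = Mul(Add(2, Pow(Add(4, Mul(Mul(2, Pow(7, Rational(1, 2))), -2)), -1)), -21) = Mul(Add(2, Pow(Add(4, Mul(-4, Pow(7, Rational(1, 2)))), -1)), -21) = Add(-42, Mul(-21, Pow(Add(4, Mul(-4, Pow(7, Rational(1, 2)))), -1)))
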